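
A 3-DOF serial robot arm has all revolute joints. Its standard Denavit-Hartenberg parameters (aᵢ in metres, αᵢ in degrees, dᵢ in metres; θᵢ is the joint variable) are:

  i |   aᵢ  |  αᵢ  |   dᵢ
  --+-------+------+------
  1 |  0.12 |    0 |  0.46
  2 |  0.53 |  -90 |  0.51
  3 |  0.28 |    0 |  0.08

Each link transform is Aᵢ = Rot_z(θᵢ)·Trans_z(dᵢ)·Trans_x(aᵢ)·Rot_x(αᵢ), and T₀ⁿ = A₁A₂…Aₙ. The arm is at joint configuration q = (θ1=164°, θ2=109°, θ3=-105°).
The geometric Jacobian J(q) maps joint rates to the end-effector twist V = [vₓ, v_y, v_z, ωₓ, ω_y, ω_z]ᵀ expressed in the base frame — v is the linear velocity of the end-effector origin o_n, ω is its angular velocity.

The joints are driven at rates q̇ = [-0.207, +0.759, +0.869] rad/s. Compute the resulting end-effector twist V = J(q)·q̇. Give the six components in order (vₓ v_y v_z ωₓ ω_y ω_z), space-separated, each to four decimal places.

o_n = [-0.0115, -0.4196, 1.2405]
J₁: ẑ×o_n = [0.4196, -0.0115, 0.0000], ω = ẑ
J2: z=[0.0000, 0.0000, 1.0000] o=[-0.1154, 0.0331, 0.4600] → [0.4527, 0.1038, -0.0000, 0.0000, 0.0000, 1.0000]
J3: z=[0.9986, 0.0523, 0.0000] o=[-0.0876, -0.4962, 0.9700] → [0.0142, -0.2701, 0.0725, 0.9986, 0.0523, 0.0000]
V = J·q̇ = [0.2690, -0.1535, 0.0630, 0.8678, 0.0455, 0.5520]

0.2690 -0.1535 0.0630 0.8678 0.0455 0.5520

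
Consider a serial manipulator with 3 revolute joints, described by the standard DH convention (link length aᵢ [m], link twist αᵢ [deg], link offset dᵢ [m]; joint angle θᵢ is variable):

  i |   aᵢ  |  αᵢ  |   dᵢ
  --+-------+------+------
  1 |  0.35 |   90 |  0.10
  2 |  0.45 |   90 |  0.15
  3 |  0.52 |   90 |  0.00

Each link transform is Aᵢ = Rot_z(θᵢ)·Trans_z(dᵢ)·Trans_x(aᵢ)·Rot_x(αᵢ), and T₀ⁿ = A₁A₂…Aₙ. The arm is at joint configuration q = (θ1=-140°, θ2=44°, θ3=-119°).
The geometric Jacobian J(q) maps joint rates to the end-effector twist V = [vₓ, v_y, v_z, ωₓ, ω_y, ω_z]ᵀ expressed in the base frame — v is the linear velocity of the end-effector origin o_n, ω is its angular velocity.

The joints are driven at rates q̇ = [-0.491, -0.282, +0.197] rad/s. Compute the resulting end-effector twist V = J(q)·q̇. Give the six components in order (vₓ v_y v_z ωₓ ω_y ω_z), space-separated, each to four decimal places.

-0.3172 -0.0154 0.0221 0.0764 -0.3040 -0.6327

o_n = [-0.1812, -0.5500, 0.2375]
J₁: ẑ×o_n = [0.5500, -0.1812, 0.0000], ω = ẑ
J2: z=[-0.6428, 0.7660, 0.0000] o=[-0.2681, -0.2250, 0.1000] → [0.1053, 0.0884, 0.1424, -0.6428, 0.7660, 0.0000]
J3: z=[-0.5321, -0.4465, -0.7193] o=[-0.6125, -0.3181, 0.4126] → [-0.0886, -0.4034, 0.3159, -0.5321, -0.4465, -0.7193]
V = J·q̇ = [-0.3172, -0.0154, 0.0221, 0.0764, -0.3040, -0.6327]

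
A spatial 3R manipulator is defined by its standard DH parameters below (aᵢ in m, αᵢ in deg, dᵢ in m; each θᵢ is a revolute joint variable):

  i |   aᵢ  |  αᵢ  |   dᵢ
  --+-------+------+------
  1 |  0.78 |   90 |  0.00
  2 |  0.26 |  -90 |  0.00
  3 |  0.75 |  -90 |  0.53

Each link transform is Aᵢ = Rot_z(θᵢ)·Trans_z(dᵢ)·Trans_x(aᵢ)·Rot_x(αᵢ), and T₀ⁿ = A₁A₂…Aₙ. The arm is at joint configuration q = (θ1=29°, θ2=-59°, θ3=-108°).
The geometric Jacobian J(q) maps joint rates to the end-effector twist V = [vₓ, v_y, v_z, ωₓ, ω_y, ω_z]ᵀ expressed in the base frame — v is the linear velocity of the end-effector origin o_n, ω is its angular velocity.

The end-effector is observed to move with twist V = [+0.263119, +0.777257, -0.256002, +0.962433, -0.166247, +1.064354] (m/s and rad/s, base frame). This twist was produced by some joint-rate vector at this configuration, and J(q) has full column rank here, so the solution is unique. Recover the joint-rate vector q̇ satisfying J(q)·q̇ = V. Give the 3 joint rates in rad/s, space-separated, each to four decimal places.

0.6070 0.6120 0.8880

o_n = [1.4381, -0.0184, 0.2488]
J₁: ẑ×o_n = [0.0184, 1.4381, -0.0000], ω = ẑ
J2: z=[0.4848, -0.8746, 0.0000] o=[0.6822, 0.3782, 0.0000] → [-0.2176, -0.1206, 0.4688, 0.4848, -0.8746, 0.0000]
J3: z=[0.7497, 0.4156, 0.5150] o=[0.7993, 0.4431, -0.2229] → [0.4337, -0.0246, -0.6114, 0.7497, 0.4156, 0.5150]
q̇ = J⁺·V = [0.6070, 0.6120, 0.8880]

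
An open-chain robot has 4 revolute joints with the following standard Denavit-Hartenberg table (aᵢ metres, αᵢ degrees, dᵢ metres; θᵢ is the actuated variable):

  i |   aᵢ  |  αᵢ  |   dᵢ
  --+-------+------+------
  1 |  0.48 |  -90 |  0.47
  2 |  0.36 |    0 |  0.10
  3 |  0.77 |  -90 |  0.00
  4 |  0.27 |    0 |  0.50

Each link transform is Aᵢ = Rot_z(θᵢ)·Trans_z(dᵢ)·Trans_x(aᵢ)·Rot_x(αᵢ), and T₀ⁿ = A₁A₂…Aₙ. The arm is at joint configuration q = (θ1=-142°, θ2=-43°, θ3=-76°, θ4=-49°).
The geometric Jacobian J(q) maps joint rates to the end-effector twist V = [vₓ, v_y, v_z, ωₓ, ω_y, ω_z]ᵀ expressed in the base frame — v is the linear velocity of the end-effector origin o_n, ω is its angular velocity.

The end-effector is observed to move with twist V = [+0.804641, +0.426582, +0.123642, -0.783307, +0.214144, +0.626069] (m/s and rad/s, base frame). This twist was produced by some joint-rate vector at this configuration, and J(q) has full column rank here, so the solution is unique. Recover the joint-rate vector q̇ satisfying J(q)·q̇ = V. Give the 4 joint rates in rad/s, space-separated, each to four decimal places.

o_n = [-0.3815, -0.6835, 1.7863]
J₁: ẑ×o_n = [0.6835, -0.3815, 0.0000], ω = ẑ
J2: z=[0.6157, -0.7880, 0.0000] o=[-0.3782, -0.2955, 0.4700] → [-1.0373, -0.8104, -0.2414, 0.6157, -0.7880, 0.0000]
J3: z=[0.6157, -0.7880, 0.0000] o=[-0.5242, -0.5364, 0.7155] → [-0.8438, -0.6592, 0.0219, 0.6157, -0.7880, 0.0000]
J4: z=[-0.6892, -0.5385, 0.4848] o=[-0.2300, -0.3066, 1.3890] → [-0.0312, 0.2004, 0.1782, -0.6892, -0.5385, 0.4848]
q̇ = J⁺·V = [0.3570, -0.1480, -0.5030, 0.5550]

0.3570 -0.1480 -0.5030 0.5550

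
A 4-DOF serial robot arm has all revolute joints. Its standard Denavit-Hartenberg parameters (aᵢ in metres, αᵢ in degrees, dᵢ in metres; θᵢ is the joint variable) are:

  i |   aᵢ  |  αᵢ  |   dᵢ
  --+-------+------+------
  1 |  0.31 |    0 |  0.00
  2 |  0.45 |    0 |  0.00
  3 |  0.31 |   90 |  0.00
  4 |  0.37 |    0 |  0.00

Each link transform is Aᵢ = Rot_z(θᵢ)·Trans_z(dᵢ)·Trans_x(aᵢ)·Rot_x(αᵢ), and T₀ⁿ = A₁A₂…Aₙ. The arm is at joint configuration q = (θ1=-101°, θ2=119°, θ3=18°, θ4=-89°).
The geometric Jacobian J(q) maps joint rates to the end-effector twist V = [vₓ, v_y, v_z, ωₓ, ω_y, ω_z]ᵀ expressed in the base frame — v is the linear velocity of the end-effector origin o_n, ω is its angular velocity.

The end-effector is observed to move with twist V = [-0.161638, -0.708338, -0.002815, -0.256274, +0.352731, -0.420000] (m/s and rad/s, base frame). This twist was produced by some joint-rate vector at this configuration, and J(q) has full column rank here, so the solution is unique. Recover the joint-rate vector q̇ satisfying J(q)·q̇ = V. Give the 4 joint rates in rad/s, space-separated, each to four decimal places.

o_n = [0.6248, 0.0208, -0.3699]
J₁: ẑ×o_n = [-0.0208, 0.6248, 0.0000], ω = ẑ
J2: z=[0.0000, 0.0000, 1.0000] o=[-0.0592, -0.3043, 0.0000] → [-0.3251, 0.6840, 0.0000, 0.0000, 0.0000, 1.0000]
J3: z=[0.0000, 0.0000, 1.0000] o=[0.3688, -0.1652, 0.0000] → [-0.1860, 0.2560, 0.0000, 0.0000, 0.0000, 1.0000]
J4: z=[0.5878, -0.8090, 0.0000] o=[0.6196, 0.0170, 0.0000] → [0.2993, 0.2174, 0.0065, 0.5878, -0.8090, 0.0000]
q̇ = J⁺·V = [-0.9600, -0.3550, 0.8950, -0.4360]

-0.9600 -0.3550 0.8950 -0.4360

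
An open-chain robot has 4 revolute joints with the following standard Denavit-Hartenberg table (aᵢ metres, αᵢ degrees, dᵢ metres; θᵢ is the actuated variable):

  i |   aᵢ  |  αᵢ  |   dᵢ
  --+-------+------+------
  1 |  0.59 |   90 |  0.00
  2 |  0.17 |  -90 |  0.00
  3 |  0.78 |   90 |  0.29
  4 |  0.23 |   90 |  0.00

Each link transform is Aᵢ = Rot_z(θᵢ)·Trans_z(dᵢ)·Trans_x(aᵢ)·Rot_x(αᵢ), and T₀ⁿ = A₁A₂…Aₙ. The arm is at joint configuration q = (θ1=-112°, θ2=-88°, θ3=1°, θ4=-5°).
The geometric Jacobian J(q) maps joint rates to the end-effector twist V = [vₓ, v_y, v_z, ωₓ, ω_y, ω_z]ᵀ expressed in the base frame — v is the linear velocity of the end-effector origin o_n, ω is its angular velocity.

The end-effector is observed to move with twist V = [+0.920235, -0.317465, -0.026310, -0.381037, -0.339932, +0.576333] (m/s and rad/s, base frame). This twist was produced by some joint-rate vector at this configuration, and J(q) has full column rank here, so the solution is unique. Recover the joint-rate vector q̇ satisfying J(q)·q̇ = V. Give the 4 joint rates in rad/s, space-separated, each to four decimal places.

0.5660 -0.0980 0.4580 0.3240

o_n = [-0.3212, -0.8419, -1.1688]
J₁: ẑ×o_n = [0.8419, -0.3212, 0.0000], ω = ẑ
J2: z=[-0.9272, 0.3746, 0.0000] o=[-0.2210, -0.5470, 0.0000] → [-0.4379, -1.0837, 0.3109, -0.9272, 0.3746, 0.0000]
J3: z=[-0.3744, -0.9266, 0.0349] o=[-0.2232, -0.5525, -0.1699] → [0.9357, -0.3774, 0.0176, -0.3744, -0.9266, 0.0349]
J4: z=[-0.9273, 0.3740, -0.0174] o=[-0.3294, -0.8516, -0.9392] → [-0.0857, -0.2131, -0.0120, -0.9273, 0.3740, -0.0174]
q̇ = J⁺·V = [0.5660, -0.0980, 0.4580, 0.3240]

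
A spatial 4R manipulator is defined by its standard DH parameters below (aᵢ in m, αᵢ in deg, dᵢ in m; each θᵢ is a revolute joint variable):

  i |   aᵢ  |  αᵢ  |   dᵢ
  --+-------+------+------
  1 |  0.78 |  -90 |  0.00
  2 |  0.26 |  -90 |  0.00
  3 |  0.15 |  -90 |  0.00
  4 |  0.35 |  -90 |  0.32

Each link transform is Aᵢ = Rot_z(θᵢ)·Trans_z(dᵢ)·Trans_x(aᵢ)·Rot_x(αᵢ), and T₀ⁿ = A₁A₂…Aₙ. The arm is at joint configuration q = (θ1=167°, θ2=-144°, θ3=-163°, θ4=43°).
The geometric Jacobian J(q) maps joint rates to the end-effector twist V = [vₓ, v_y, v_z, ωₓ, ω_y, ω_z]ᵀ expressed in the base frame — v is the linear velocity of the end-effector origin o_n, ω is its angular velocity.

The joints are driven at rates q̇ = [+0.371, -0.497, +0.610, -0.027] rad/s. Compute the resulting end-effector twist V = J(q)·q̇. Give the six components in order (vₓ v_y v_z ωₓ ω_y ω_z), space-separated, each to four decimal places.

0.1490 -0.4751 0.0985 -0.2380 0.5915 0.8599

o_n = [-0.7462, -0.2636, -0.2135]
J₁: ẑ×o_n = [0.2636, -0.7462, 0.0000], ω = ẑ
J2: z=[-0.2250, -0.9744, 0.0000] o=[-0.7600, 0.1755, 0.0000] → [0.2080, -0.0480, 0.1123, -0.2250, -0.9744, 0.0000]
J3: z=[-0.5727, 0.1322, 0.8090] o=[-0.5551, 0.1281, 0.1528] → [0.2685, -0.3644, 0.2496, -0.5727, 0.1322, 0.8090]
J4: z=[0.0153, -0.9850, 0.1719] o=[-0.6780, 0.1115, 0.0685] → [0.3422, -0.0074, -0.0729, 0.0153, -0.9850, 0.1719]
V = J·q̇ = [0.1490, -0.4751, 0.0985, -0.2380, 0.5915, 0.8599]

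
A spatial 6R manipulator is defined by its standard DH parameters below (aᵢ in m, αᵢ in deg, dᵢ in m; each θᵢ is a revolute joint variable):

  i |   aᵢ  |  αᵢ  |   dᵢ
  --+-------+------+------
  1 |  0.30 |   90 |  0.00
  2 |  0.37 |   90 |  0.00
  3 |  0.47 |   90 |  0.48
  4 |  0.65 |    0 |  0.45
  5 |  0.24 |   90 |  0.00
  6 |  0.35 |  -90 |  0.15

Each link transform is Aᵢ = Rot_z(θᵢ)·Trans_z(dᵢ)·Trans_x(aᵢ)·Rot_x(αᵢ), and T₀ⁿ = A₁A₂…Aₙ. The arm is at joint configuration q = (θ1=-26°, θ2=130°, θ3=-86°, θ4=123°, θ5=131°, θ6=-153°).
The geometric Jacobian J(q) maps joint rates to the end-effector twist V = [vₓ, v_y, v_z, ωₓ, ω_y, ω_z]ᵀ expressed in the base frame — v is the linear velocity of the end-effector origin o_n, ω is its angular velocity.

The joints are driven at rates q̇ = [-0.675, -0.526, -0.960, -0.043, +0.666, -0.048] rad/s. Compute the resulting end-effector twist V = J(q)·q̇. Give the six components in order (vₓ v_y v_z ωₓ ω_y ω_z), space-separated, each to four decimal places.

o_n = [1.0111, -0.4799, 0.7905]
J₁: ẑ×o_n = [0.4799, 1.0111, -0.0000], ω = ẑ
J2: z=[-0.4384, -0.8988, 0.0000] o=[0.2696, -0.1315, 0.0000] → [-0.7105, 0.3465, 0.8191, -0.4384, -0.8988, 0.0000]
J3: z=[0.6885, -0.3358, 0.6428] o=[0.0559, -0.0273, 0.2834] → [0.1207, 0.2649, 0.0091, 0.6885, -0.3358, 0.6428]
J4: z=[0.6069, -0.2184, -0.7642] o=[0.5730, 0.2422, 0.6171] → [-0.5896, -0.4400, -0.3425, 0.6069, -0.2184, -0.7642]
J5: z=[0.6069, -0.2184, -0.7642] o=[1.0809, -0.3635, 0.6047] → [-0.1295, -0.0594, -0.0859, 0.6069, -0.2184, -0.7642]
J6: z=[-0.1918, -0.9733, 0.1258] o=[0.8957, -0.3467, 0.4529] → [-0.3118, 0.0793, 0.1378, -0.1918, -0.9733, 0.1258]
V = J·q̇ = [-0.1120, -1.1435, -0.4887, -0.0431, 0.7058, -1.7742]

-0.1120 -1.1435 -0.4887 -0.0431 0.7058 -1.7742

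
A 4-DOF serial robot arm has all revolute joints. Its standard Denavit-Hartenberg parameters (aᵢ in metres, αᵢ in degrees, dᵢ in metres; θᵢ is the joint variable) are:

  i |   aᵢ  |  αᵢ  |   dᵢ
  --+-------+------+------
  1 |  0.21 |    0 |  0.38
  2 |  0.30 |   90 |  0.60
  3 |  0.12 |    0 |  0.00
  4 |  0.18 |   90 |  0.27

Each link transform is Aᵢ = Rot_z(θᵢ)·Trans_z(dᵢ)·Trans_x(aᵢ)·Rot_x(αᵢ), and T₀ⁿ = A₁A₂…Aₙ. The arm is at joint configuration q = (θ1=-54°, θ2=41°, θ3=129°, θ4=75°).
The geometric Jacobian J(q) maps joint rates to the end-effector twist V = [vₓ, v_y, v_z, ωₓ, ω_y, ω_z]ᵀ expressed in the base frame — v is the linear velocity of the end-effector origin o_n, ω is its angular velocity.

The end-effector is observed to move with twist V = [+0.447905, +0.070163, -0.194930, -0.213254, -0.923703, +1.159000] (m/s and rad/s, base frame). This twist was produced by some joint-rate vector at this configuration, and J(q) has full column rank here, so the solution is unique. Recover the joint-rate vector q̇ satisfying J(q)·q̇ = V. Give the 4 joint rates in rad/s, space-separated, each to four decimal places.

o_n = [0.1212, -0.4465, 1.0000]
J₁: ẑ×o_n = [0.4465, 0.1212, -0.0000], ω = ẑ
J2: z=[0.0000, 0.0000, 1.0000] o=[0.1234, -0.1699, 0.3800] → [0.2766, -0.0022, 0.0000, 0.0000, 0.0000, 1.0000]
J3: z=[-0.2250, -0.9744, 0.0000] o=[0.4157, -0.2374, 0.9800] → [-0.0195, 0.0045, -0.2400, -0.2250, -0.9744, 0.0000]
J4: z=[-0.2250, -0.9744, 0.0000] o=[0.3422, -0.2204, 1.0733] → [0.0713, -0.0165, -0.1644, -0.2250, -0.9744, 0.0000]
q̇ = J⁺·V = [0.6280, 0.5310, 0.5170, 0.4310]

0.6280 0.5310 0.5170 0.4310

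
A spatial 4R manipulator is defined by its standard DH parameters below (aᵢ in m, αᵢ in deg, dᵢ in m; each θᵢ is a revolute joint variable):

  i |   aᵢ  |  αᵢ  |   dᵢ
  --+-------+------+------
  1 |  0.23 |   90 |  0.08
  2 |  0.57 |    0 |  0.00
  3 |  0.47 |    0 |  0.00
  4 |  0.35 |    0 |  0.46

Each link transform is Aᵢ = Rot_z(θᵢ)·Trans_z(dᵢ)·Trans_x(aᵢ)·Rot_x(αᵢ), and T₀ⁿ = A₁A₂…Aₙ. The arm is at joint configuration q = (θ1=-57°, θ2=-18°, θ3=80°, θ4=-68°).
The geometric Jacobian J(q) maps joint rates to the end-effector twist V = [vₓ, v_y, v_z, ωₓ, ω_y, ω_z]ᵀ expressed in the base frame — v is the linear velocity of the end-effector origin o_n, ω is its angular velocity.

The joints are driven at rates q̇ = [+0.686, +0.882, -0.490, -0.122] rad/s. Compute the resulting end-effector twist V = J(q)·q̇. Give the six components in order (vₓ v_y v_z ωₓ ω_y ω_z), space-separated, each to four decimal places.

0.9447 0.2342 0.6586 -0.2264 -0.1471 0.6860

o_n = [0.3445, -1.3751, 0.2823]
J₁: ẑ×o_n = [1.3751, 0.3445, -0.0000], ω = ẑ
J2: z=[-0.8387, -0.5446, 0.0000] o=[0.1253, -0.1929, 0.0800] → [-0.1102, 0.1696, 1.1108, -0.8387, -0.5446, 0.0000]
J3: z=[-0.8387, -0.5446, 0.0000] o=[0.4205, -0.6475, -0.0961] → [-0.2061, 0.3174, 0.5687, -0.8387, -0.5446, 0.0000]
J4: z=[-0.8387, -0.5446, 0.0000] o=[0.5407, -0.8326, 0.3188] → [0.0199, -0.0307, 0.3481, -0.8387, -0.5446, 0.0000]
V = J·q̇ = [0.9447, 0.2342, 0.6586, -0.2264, -0.1471, 0.6860]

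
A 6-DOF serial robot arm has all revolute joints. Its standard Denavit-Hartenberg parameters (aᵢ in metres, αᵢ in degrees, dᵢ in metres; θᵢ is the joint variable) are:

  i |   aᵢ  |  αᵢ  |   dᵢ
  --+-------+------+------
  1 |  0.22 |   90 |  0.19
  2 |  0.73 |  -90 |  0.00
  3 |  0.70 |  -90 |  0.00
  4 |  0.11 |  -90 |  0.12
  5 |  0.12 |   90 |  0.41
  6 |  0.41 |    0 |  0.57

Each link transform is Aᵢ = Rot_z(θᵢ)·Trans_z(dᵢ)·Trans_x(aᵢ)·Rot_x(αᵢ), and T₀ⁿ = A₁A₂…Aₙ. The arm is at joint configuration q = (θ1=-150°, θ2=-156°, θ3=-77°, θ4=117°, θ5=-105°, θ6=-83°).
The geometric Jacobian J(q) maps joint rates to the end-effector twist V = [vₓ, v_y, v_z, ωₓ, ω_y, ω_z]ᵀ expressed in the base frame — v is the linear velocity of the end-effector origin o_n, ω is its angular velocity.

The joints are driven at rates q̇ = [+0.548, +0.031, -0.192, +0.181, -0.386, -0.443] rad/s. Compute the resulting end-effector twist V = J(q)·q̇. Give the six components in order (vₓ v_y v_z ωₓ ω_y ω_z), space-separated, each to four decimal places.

o_n = [0.0715, 1.0378, -0.6407]
J₁: ẑ×o_n = [-1.0378, 0.0715, 0.0000], ω = ẑ
J2: z=[-0.5000, 0.8660, 0.0000] o=[-0.1905, -0.1100, 0.1900] → [-0.7194, -0.4153, -0.8008, -0.5000, 0.8660, 0.0000]
J3: z=[-0.3522, -0.2034, -0.9135] o=[0.3870, 0.2234, -0.1069] → [0.8525, 0.1002, -0.3510, -0.3522, -0.2034, -0.9135]
J4: z=[0.8834, 0.2503, -0.3963] o=[0.1706, 0.8861, -0.1710] → [-0.0574, 0.4542, 0.1589, 0.8834, 0.2503, -0.3963]
J5: z=[0.1156, -0.9357, -0.3332] o=[0.3265, 0.8887, -0.1244] → [0.5328, 0.1447, -0.2214, 0.1156, -0.9357, -0.3332]
J6: z=[-0.6674, 0.1753, -0.7238] o=[0.4622, 0.5418, -0.3335] → [0.3052, 0.0778, -0.2625, -0.6674, 0.1753, -0.7238]
V = J·q̇ = [-1.1059, -0.0010, 0.2731, 0.4630, 0.3947, 1.1009]

-1.1059 -0.0010 0.2731 0.4630 0.3947 1.1009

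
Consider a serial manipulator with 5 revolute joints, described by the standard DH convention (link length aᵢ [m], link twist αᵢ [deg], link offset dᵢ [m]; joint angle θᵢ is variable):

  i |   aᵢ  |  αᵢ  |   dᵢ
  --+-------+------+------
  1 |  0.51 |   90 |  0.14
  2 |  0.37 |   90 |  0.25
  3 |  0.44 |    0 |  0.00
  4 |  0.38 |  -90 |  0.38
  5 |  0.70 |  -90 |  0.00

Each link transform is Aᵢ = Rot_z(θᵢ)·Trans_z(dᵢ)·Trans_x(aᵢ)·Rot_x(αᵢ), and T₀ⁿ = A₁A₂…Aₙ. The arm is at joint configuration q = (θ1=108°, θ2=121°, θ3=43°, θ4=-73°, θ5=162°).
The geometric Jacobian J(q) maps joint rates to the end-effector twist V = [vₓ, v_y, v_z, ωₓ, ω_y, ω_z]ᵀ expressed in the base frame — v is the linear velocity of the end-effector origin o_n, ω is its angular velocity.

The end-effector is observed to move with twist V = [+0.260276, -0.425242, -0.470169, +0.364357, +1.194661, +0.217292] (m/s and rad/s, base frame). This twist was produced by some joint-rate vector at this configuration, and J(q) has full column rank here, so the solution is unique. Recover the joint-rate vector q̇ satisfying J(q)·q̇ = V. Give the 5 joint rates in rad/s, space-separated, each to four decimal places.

-0.3120 0.8430 0.8860 0.2640 -0.1470

o_n = [0.5288, 0.6150, 0.6052]
J₁: ẑ×o_n = [-0.6150, 0.5288, 0.0000], ω = ẑ
J2: z=[0.9511, 0.3090, 0.0000] o=[-0.1576, 0.4850, 0.1400] → [0.1437, -0.4424, -0.0885, 0.9511, 0.3090, 0.0000]
J3: z=[-0.2649, 0.8152, 0.5150] o=[0.1391, 0.3811, 0.4572] → [0.0002, 0.2399, -0.3797, -0.2649, 0.8152, 0.5150]
J4: z=[-0.2649, 0.8152, 0.5150] o=[0.4757, 0.3162, 0.7330] → [-0.2581, -0.0065, -0.1225, -0.2649, 0.8152, 0.5150]
J5: z=[0.9032, 0.0227, 0.4286] o=[0.2467, 0.4060, 1.2108] → [-0.1033, 0.6679, 0.1823, 0.9032, 0.0227, 0.4286]
q̇ = J⁺·V = [-0.3120, 0.8430, 0.8860, 0.2640, -0.1470]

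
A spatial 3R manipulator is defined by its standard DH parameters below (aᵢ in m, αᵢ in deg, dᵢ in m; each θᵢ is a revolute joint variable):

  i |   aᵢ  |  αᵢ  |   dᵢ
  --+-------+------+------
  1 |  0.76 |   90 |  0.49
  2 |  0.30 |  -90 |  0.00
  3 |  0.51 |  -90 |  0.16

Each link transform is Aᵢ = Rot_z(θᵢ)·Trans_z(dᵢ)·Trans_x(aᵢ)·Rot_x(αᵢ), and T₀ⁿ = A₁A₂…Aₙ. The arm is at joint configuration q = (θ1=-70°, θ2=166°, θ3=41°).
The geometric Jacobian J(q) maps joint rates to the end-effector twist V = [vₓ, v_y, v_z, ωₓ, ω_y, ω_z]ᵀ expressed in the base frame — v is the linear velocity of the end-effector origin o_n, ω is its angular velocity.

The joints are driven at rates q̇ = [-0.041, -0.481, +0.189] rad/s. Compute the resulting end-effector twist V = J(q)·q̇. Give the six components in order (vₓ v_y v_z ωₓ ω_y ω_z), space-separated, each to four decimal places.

0.0936 -0.0512 0.3230 0.4364 0.2075 -0.2244

o_n = [0.3338, 0.0611, 0.5004]
J₁: ẑ×o_n = [-0.0611, 0.3338, 0.0000], ω = ẑ
J2: z=[-0.9397, -0.3420, 0.0000] o=[0.2599, -0.7142, 0.4900] → [-0.0036, 0.0098, -0.7033, -0.9397, -0.3420, 0.0000]
J3: z=[-0.0827, 0.2273, -0.9703] o=[0.1604, -0.4406, 0.5626] → [0.4727, -0.1734, -0.0809, -0.0827, 0.2273, -0.9703]
V = J·q̇ = [0.0936, -0.0512, 0.3230, 0.4364, 0.2075, -0.2244]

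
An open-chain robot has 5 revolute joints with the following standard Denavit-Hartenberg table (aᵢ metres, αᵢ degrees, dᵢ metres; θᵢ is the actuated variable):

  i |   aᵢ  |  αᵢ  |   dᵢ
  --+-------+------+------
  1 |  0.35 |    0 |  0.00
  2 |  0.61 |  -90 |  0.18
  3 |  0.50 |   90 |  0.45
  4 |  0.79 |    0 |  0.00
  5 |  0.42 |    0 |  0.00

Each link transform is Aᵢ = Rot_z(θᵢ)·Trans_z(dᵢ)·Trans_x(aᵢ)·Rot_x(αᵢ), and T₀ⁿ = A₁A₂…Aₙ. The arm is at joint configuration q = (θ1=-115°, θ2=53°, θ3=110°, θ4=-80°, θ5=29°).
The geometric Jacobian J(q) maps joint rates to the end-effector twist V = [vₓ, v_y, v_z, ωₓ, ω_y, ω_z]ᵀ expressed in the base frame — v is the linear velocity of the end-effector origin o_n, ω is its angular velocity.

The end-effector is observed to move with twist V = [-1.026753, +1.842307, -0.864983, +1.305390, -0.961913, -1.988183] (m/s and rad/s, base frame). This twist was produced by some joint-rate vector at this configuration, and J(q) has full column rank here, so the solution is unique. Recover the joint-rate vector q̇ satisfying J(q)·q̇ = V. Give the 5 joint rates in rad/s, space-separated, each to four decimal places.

o_n = [-0.5841, -0.8908, -0.6671]
J₁: ẑ×o_n = [0.8908, -0.5841, 0.0000], ω = ẑ
J2: z=[0.0000, 0.0000, 1.0000] o=[-0.1479, -0.3172, 0.0000] → [0.5736, -0.4362, 0.0000, 0.0000, 0.0000, 1.0000]
J3: z=[0.8829, 0.4695, 0.0000] o=[0.1385, -0.8558, 0.1800] → [-0.3977, 0.7480, 0.3083, 0.8829, 0.4695, 0.0000]
J4: z=[0.4412, -0.8297, -0.3420] o=[0.4555, -0.4936, -0.2898] → [0.1772, 0.5220, -1.0378, 0.4412, -0.8297, -0.3420]
J5: z=[0.4412, -0.8297, -0.3420] o=[-0.2535, -0.8174, -0.4188] → [0.1810, 0.2227, -0.3067, 0.4412, -0.8297, -0.3420]
q̇ = J⁺·V = [-0.6030, -0.8530, 0.7010, 0.8260, 0.7300]

-0.6030 -0.8530 0.7010 0.8260 0.7300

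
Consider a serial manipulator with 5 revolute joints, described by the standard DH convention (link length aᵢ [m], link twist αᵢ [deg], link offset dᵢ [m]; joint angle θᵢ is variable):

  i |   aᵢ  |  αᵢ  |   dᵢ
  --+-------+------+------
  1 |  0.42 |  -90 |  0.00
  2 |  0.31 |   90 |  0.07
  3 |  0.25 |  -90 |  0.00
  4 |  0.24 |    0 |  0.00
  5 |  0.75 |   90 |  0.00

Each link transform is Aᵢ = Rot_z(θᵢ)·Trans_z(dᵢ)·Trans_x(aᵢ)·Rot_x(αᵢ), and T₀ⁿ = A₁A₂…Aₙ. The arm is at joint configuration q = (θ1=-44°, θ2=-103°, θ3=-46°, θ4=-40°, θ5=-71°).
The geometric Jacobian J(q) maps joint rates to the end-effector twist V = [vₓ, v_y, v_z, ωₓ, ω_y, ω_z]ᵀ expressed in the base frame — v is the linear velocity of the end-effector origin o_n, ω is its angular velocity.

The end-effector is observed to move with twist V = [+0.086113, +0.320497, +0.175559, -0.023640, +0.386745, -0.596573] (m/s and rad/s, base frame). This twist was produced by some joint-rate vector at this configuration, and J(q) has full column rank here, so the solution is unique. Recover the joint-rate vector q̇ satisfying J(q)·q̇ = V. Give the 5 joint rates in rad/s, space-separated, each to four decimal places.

-0.7270 0.0770 0.2490 -0.2380 0.5040

o_n = [-0.3993, 0.3179, 0.2216]
J₁: ẑ×o_n = [-0.3179, -0.3993, 0.0000], ω = ẑ
J2: z=[0.6947, 0.7193, 0.0000] o=[0.3021, -0.2918, 0.0000] → [0.1594, -0.1539, 0.9281, 0.6947, 0.7193, 0.0000]
J3: z=[-0.7009, 0.6769, -0.2250] o=[0.3006, -0.1930, 0.3021] → [0.0604, 0.1010, 0.1157, -0.7009, 0.6769, -0.2250]
J4: z=[0.3661, 0.6121, 0.7009] o=[0.1476, -0.2952, 0.4713] → [-0.5825, -0.2919, 0.5592, 0.3661, 0.6121, 0.7009]
J5: z=[0.3661, 0.6121, 0.7009] o=[-0.0731, -0.2659, 0.5610] → [-0.6170, -0.1044, 0.4135, 0.3661, 0.6121, 0.7009]
q̇ = J⁺·V = [-0.7270, 0.0770, 0.2490, -0.2380, 0.5040]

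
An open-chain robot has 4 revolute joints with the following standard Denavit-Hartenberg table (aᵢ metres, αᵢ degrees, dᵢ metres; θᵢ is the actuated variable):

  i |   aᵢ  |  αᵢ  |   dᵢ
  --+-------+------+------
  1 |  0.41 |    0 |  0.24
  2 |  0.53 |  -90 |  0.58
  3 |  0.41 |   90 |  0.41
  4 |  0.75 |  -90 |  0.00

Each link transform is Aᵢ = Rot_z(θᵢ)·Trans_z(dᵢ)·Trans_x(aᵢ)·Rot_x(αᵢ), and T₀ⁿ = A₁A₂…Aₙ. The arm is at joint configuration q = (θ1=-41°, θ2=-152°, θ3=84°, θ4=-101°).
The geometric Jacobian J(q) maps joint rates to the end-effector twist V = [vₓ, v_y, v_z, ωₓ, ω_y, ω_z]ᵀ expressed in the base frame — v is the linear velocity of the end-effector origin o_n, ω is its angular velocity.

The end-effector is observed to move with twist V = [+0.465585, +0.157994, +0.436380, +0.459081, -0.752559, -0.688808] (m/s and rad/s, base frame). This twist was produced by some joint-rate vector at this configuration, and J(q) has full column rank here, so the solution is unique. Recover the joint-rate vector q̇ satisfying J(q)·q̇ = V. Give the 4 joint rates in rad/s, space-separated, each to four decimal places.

o_n = [-0.1608, 0.1744, 0.5546]
J₁: ẑ×o_n = [-0.1744, -0.1608, 0.0000], ω = ẑ
J2: z=[0.0000, 0.0000, 1.0000] o=[0.3094, -0.2690, 0.2400] → [-0.4434, -0.4702, 0.0000, 0.0000, 0.0000, 1.0000]
J3: z=[-0.2250, -0.9744, 0.0000] o=[-0.2070, -0.1498, 0.8200] → [0.2586, -0.0597, -0.0279, -0.2250, -0.9744, 0.0000]
J4: z=[-0.9690, 0.2237, 0.1045] o=[-0.3410, -0.5396, 0.4122] → [-0.0428, 0.1568, -0.7322, -0.9690, 0.2237, 0.1045]
q̇ = J⁺·V = [-0.0020, -0.6220, 0.6300, -0.6200]

-0.0020 -0.6220 0.6300 -0.6200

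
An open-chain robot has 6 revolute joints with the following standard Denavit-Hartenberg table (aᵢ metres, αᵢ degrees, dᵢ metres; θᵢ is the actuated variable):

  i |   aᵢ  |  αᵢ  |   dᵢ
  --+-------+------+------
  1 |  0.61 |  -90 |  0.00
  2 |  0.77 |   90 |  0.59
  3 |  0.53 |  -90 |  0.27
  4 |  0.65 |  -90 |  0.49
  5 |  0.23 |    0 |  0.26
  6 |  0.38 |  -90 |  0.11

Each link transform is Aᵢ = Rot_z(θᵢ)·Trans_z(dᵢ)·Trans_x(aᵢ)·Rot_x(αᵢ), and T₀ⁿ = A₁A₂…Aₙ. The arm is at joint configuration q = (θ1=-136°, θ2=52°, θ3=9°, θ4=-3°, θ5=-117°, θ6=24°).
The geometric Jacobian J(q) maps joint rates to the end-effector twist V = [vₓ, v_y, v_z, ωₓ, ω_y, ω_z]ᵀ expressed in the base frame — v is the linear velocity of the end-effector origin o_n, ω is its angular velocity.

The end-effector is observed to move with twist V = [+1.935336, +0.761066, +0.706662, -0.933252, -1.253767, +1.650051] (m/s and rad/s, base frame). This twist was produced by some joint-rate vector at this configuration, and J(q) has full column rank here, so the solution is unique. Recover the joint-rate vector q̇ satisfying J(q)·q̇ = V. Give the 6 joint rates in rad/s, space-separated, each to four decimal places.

0.3610 0.3380 0.5080 -0.0730 -0.8240 -0.6790

o_n = [0.1293, -2.4042, -1.3548]
J₁: ẑ×o_n = [2.4042, 0.1293, -0.0000], ω = ẑ
J2: z=[0.6947, -0.7193, 0.0000] o=[-0.4388, -0.4237, 0.0000] → [0.9746, 0.9411, -0.9671, 0.6947, -0.7193, 0.0000]
J3: z=[-0.5668, -0.5474, 0.6157] o=[-0.3700, -1.1775, -0.6068] → [1.1648, -0.1167, 0.9687, -0.5668, -0.5474, 0.6157]
J4: z=[0.7554, -0.6436, 0.1233] o=[-0.6972, -1.6088, -0.8530] → [0.4210, 0.4809, -0.0690, 0.7554, -0.6436, 0.1233]
J5: z=[0.5489, 0.5187, -0.6556] o=[-0.5598, -2.2900, -1.2769] → [-0.1153, -0.4089, -0.4201, 0.5489, 0.5187, -0.6556]
J6: z=[0.5489, 0.5187, -0.6556] o=[-0.2249, -2.2283, -1.3443] → [-0.1208, -0.2264, -0.2803, 0.5489, 0.5187, -0.6556]
q̇ = J⁺·V = [0.3610, 0.3380, 0.5080, -0.0730, -0.8240, -0.6790]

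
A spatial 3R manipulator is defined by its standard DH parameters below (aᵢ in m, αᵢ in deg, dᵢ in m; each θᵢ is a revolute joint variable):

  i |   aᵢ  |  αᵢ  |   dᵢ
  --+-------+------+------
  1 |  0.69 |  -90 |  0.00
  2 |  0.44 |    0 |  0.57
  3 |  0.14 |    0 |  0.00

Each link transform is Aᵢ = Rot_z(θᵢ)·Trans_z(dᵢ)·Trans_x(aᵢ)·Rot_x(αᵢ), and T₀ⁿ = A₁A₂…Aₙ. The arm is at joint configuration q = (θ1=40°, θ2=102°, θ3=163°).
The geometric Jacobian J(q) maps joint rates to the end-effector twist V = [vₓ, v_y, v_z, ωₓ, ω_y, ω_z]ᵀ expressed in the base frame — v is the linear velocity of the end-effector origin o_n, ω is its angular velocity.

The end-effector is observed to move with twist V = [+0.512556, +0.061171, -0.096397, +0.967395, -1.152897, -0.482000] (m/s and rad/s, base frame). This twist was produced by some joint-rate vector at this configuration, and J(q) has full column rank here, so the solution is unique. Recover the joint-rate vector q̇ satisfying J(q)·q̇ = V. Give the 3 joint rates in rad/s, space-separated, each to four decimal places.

o_n = [0.0828, 0.8135, -0.2909]
J₁: ẑ×o_n = [-0.8135, 0.0828, 0.0000], ω = ẑ
J2: z=[-0.6428, 0.7660, 0.0000] o=[0.5286, 0.4435, 0.0000] → [-0.2229, -0.1870, 0.1037, -0.6428, 0.7660, 0.0000]
J3: z=[-0.6428, 0.7660, 0.0000] o=[0.0921, 0.8214, -0.4304] → [0.1068, 0.0896, 0.0122, -0.6428, 0.7660, 0.0000]
q̇ = J⁺·V = [-0.4820, -0.8530, -0.6520]

-0.4820 -0.8530 -0.6520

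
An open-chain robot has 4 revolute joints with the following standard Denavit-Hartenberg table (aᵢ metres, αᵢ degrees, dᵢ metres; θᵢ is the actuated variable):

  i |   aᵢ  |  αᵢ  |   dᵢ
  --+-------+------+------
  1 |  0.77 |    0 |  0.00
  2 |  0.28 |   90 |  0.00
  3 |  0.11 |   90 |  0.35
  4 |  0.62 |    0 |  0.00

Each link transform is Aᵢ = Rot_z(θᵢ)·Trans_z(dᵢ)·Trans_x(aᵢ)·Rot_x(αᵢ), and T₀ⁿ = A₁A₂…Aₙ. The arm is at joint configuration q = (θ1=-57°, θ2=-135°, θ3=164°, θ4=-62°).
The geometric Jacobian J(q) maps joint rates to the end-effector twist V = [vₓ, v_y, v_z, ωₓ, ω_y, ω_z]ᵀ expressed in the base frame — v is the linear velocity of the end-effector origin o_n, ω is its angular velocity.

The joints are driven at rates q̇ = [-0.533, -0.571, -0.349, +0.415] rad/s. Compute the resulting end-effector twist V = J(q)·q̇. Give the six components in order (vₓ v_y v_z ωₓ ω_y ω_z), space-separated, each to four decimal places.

-0.3806 -0.2114 0.1972 -0.1845 -0.3176 -0.7051

o_n = [0.4816, -0.8608, 0.1106]
J₁: ẑ×o_n = [0.8608, 0.4816, -0.0000], ω = ẑ
J2: z=[0.0000, 0.0000, 1.0000] o=[0.4194, -0.6458, 0.0000] → [0.2151, 0.0622, -0.0000, 0.0000, 0.0000, 1.0000]
J3: z=[0.2079, 0.9781, 0.0000] o=[0.1455, -0.5876, 0.0000] → [0.1081, -0.0230, -0.3855, 0.2079, 0.9781, 0.0000]
J4: z=[-0.2696, 0.0573, 0.9613] o=[0.3217, -0.2672, 0.0303] → [0.5752, 0.1753, 0.1509, -0.2696, 0.0573, 0.9613]
V = J·q̇ = [-0.3806, -0.2114, 0.1972, -0.1845, -0.3176, -0.7051]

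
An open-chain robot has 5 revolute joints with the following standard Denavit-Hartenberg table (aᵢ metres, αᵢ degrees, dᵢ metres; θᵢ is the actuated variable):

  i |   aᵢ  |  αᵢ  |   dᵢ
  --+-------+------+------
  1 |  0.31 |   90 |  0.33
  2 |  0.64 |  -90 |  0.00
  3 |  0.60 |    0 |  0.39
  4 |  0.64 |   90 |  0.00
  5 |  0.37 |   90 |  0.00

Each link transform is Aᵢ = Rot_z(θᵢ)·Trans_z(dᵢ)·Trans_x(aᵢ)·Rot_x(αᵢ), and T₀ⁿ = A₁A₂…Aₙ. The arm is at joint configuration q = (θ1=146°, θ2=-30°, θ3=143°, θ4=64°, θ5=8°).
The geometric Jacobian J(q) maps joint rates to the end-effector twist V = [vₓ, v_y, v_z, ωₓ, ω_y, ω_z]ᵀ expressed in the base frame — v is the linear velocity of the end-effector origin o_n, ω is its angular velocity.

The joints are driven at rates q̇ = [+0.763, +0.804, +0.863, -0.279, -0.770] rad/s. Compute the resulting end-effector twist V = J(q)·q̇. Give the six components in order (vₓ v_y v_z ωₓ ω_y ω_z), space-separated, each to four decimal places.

1.1936 0.4452 -0.5392 0.3402 1.5679 1.0940

o_n = [0.1419, 0.0198, 1.0803]
J₁: ẑ×o_n = [-0.0198, 0.1419, 0.0000], ω = ẑ
J2: z=[0.5592, 0.8290, 0.0000] o=[-0.2570, 0.1733, 0.3300] → [0.6220, -0.4196, -0.4166, 0.5592, 0.8290, 0.0000]
J3: z=[-0.4145, 0.2796, 0.8660] o=[-0.7165, 0.4833, 0.0100] → [0.7006, 1.1871, -0.0479, -0.4145, 0.2796, 0.8660]
J4: z=[-0.4145, 0.2796, 0.8660] o=[-0.7360, 0.0609, 0.5873] → [0.1734, 0.9647, -0.2284, -0.4145, 0.2796, 0.8660]
J5: z=[-0.1723, -0.9585, 0.2270] o=[-0.1642, 0.0256, 0.8725] → [-0.1979, 0.1053, 0.2944, -0.1723, -0.9585, 0.2270]
V = J·q̇ = [1.1936, 0.4452, -0.5392, 0.3402, 1.5679, 1.0940]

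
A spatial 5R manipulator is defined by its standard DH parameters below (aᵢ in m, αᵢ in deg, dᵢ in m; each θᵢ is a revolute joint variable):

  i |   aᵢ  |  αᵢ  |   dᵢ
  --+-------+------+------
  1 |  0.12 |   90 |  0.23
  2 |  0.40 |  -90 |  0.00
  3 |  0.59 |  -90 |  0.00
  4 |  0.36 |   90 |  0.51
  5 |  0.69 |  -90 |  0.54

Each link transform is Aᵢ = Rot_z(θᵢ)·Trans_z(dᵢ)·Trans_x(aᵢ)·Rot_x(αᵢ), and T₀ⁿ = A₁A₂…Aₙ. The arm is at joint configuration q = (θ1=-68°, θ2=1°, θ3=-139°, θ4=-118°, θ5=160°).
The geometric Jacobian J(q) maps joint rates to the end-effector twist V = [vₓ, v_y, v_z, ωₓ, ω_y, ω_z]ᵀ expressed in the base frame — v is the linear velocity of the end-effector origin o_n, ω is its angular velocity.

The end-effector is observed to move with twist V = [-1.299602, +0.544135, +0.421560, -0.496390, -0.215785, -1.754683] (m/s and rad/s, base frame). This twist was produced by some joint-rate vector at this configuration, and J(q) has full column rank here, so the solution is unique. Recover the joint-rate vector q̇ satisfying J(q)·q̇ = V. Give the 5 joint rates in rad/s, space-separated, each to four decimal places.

-0.9420 0.7040 -0.7560 -0.1230 0.1210

o_n = [-0.3621, -1.0421, -0.2658]
J₁: ẑ×o_n = [1.0421, -0.3621, 0.0000], ω = ẑ
J2: z=[-0.9272, -0.3746, 0.0000] o=[0.0450, -0.1113, 0.2300] → [0.1857, -0.4597, 0.7106, -0.9272, -0.3746, 0.0000]
J3: z=[-0.0065, 0.0162, 0.9998] o=[0.1948, -0.4821, 0.2370] → [0.5518, -0.5601, 0.0127, -0.0065, 0.0162, 0.9998]
J4: z=[-0.4540, -0.8909, 0.0114] o=[-0.3309, -0.2143, 0.2292] → [0.4505, -0.2251, 0.3480, -0.4540, -0.8909, 0.0114]
J5: z=[0.7897, -0.4084, -0.4578] o=[-0.4139, -0.7402, 0.5551] → [0.1970, 0.6246, -0.2172, 0.7897, -0.4084, -0.4578]
q̇ = J⁺·V = [-0.9420, 0.7040, -0.7560, -0.1230, 0.1210]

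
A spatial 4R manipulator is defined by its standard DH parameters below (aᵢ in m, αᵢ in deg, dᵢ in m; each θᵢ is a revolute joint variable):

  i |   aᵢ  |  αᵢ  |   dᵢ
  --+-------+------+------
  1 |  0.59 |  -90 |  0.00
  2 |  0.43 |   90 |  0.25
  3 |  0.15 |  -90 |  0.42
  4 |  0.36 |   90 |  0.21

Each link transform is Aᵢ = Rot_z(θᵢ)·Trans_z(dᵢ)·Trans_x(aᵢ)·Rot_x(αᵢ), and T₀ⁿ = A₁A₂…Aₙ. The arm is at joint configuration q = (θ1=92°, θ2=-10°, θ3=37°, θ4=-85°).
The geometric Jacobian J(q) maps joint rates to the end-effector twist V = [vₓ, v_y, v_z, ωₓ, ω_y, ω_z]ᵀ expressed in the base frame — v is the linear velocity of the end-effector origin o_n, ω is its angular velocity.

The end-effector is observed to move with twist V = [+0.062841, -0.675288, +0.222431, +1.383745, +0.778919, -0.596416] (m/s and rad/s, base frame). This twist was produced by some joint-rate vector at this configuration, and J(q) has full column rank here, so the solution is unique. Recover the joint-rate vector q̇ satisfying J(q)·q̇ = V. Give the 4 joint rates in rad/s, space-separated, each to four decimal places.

0.2070 -0.6410 -0.9180 -0.9630

o_n = [-0.5578, 0.8775, 0.8447]
J₁: ẑ×o_n = [-0.8775, -0.5578, 0.0000], ω = ẑ
J2: z=[-0.9994, -0.0349, 0.0000] o=[-0.0206, 0.5896, 0.0000] → [-0.0295, 0.8442, -0.3065, -0.9994, -0.0349, 0.0000]
J3: z=[0.0061, -0.1735, 0.9848] o=[-0.2852, 1.0041, 0.0747] → [-0.0089, -0.2731, -0.0481, 0.0061, -0.1735, 0.9848]
J4: z=[-0.7775, -0.6202, -0.1045] o=[-0.3770, 1.0460, 0.5091] → [-0.2257, 0.2798, 0.0188, -0.7775, -0.6202, -0.1045]
q̇ = J⁺·V = [0.2070, -0.6410, -0.9180, -0.9630]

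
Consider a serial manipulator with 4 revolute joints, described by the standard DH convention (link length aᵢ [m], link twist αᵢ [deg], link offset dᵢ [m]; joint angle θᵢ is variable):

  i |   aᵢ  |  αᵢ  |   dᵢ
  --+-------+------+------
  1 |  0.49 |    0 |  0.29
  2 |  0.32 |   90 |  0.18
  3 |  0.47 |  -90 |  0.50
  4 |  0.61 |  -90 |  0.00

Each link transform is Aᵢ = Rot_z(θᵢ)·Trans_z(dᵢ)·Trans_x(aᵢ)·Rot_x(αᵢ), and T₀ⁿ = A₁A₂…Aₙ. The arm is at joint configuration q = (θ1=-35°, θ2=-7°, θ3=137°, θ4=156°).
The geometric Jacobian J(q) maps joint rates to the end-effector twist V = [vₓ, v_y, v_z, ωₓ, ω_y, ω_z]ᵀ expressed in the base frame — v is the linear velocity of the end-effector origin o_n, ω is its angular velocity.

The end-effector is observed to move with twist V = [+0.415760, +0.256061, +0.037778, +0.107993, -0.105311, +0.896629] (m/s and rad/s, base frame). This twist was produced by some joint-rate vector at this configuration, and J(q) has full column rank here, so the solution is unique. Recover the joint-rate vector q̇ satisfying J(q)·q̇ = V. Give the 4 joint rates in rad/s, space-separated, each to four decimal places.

0.1300 0.6050 0.0060 -0.2210

o_n = [0.5181, -0.7251, 0.4105]
J₁: ẑ×o_n = [0.7251, 0.5181, -0.0000], ω = ẑ
J2: z=[0.0000, 0.0000, 1.0000] o=[0.4014, -0.2811, 0.2900] → [0.4440, 0.1167, -0.0000, 0.0000, 0.0000, 1.0000]
J3: z=[-0.6691, -0.7431, 0.0000] o=[0.6392, -0.4952, 0.4700] → [0.0442, -0.0398, 0.0638, -0.6691, -0.7431, 0.0000]
J4: z=[-0.5068, 0.4563, -0.7314] o=[0.0492, -0.6367, 0.7905] → [-0.2380, -0.5355, -0.1692, -0.5068, 0.4563, -0.7314]
q̇ = J⁺·V = [0.1300, 0.6050, 0.0060, -0.2210]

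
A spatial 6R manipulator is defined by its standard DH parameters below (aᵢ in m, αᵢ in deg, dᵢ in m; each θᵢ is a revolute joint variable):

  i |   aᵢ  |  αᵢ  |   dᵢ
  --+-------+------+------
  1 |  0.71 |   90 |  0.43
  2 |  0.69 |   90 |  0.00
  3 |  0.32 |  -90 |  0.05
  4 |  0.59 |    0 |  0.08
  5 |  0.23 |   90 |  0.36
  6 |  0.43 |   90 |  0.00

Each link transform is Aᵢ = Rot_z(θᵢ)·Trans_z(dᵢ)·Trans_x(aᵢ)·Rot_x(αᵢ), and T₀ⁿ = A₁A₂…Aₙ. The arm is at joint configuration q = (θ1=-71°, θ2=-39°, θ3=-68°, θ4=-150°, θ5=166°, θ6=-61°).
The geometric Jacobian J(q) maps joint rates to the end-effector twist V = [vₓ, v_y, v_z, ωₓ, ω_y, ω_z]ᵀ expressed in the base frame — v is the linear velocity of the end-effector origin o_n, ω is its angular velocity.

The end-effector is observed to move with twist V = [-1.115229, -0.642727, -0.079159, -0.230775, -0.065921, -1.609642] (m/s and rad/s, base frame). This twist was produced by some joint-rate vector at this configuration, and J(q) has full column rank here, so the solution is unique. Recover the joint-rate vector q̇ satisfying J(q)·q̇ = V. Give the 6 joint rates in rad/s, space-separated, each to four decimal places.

-0.9630 0.0210 0.6990 0.4100 0.0400 -0.1960

o_n = [0.5761, -1.0902, -0.2701]
J₁: ẑ×o_n = [1.0902, 0.5761, -0.0000], ω = ẑ
J2: z=[-0.9455, -0.3256, 0.0000] o=[0.2312, -0.6713, 0.4300] → [0.2279, -0.6619, 0.5083, -0.9455, -0.3256, 0.0000]
J3: z=[-0.2049, 0.5950, -0.7771] o=[0.4057, -1.1783, -0.0042] → [-0.0897, -0.1869, -0.1194, -0.2049, 0.5950, -0.7771]
J4: z=[-0.1196, -0.8033, -0.5835] o=[0.7064, -1.1401, -0.1185] → [0.1508, 0.0579, -0.1106, -0.1196, -0.8033, -0.5835]
J5: z=[-0.1196, -0.8033, -0.5835] o=[0.1400, -1.0424, -0.2740] → [-0.0311, -0.2540, 0.3560, -0.1196, -0.8033, -0.5835]
J6: z=[0.0708, 0.5793, -0.8120] o=[0.3247, -1.3634, -0.4869] → [0.3475, -0.2195, -0.1263, 0.0708, 0.5793, -0.8120]
q̇ = J⁺·V = [-0.9630, 0.0210, 0.6990, 0.4100, 0.0400, -0.1960]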